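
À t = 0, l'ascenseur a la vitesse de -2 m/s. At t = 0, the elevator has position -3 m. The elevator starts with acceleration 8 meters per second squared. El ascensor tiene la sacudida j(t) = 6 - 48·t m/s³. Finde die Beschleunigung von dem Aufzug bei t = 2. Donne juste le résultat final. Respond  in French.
L'accélération à t = 2 est a = -76.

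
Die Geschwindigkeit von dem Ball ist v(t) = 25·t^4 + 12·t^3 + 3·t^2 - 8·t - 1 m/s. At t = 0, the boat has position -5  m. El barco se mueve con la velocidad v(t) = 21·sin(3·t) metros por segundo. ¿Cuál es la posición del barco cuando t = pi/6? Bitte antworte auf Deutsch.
Ausgehend von der Geschwindigkeit v(t) = 21·sin(3·t), nehmen wir 1 Stammfunktion. Die Stammfunktion von der Geschwindigkeit, mit x(0) = -5, ergibt die Position: x(t) = 2 - 7·cos(3·t). Aus der Gleichung für die Position x(t) = 2 - 7·cos(3·t), setzen wir t = pi/6 ein und erhalten x = 2.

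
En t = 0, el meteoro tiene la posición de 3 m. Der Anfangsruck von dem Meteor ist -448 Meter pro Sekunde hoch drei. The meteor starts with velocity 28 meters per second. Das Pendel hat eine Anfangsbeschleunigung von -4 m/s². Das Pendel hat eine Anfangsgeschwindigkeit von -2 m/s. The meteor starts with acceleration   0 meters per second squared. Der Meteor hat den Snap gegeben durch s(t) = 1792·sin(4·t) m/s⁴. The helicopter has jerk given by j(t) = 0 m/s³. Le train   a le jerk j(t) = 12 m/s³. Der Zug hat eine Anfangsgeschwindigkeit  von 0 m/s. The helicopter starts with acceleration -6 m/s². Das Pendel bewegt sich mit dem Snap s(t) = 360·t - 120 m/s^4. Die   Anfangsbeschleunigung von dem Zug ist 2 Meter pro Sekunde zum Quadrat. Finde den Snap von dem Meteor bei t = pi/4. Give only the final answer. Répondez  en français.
La réponse est 0.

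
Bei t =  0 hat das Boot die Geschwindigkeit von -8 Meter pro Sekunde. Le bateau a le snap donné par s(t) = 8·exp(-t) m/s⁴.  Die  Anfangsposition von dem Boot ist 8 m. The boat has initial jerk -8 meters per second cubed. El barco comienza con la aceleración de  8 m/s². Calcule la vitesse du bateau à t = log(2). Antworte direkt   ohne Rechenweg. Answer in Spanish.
La velocidad en t = log(2) es v = -4.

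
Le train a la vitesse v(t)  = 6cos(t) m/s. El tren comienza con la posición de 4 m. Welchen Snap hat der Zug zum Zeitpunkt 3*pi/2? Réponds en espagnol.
Para resolver esto, necesitamos tomar 3 derivadas de nuestra ecuación de la velocidad v(t) = 6·cos(t). Tomando d/dt de v(t), encontramos a(t) = -6·sin(t). La derivada de la aceleración da la sacudida: j(t) = -6·cos(t). Derivando la sacudida, obtenemos el snap: s(t) = 6·sin(t). Usando s(t) = 6·sin(t) y sustituyendo t = 3*pi/2, encontramos s = -6.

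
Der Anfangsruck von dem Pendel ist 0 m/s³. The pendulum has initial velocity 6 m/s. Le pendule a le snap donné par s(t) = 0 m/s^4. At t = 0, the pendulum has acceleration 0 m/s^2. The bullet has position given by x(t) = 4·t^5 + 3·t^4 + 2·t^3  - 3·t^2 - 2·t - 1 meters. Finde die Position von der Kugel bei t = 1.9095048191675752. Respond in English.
From the given position equation x(t) = 4·t^5 + 3·t^4 + 2·t^3 - 3·t^2 - 2·t - 1, we substitute t = 1.9095048191675752 to get x = 139.598008547118.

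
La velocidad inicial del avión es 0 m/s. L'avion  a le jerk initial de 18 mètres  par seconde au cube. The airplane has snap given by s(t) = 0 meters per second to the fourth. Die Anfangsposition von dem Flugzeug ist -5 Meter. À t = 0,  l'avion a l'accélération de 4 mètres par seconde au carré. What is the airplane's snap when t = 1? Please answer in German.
Mit s(t) = 0 und Einsetzen von t = 1, finden wir s = 0.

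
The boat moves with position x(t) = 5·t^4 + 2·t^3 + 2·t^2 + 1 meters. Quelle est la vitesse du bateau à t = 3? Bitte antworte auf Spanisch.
Para resolver esto, necesitamos tomar 1 derivada de nuestra ecuación de la posición x(t) = 5·t^4 + 2·t^3 + 2·t^2 + 1. La derivada de la posición da la velocidad: v(t) = 20·t^3 + 6·t^2 + 4·t. Tenemos la velocidad v(t) = 20·t^3 + 6·t^2 + 4·t. Sustituyendo t = 3: v(3) = 606.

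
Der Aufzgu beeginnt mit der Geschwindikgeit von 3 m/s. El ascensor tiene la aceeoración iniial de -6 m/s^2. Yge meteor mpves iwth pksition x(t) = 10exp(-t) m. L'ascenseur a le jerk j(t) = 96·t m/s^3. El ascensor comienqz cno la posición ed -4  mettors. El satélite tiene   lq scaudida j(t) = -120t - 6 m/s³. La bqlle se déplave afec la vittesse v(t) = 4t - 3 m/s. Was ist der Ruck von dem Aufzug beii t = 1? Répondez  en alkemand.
Mit j(t) = 96·t und Einsetzen von t = 1, finden wir j = 96.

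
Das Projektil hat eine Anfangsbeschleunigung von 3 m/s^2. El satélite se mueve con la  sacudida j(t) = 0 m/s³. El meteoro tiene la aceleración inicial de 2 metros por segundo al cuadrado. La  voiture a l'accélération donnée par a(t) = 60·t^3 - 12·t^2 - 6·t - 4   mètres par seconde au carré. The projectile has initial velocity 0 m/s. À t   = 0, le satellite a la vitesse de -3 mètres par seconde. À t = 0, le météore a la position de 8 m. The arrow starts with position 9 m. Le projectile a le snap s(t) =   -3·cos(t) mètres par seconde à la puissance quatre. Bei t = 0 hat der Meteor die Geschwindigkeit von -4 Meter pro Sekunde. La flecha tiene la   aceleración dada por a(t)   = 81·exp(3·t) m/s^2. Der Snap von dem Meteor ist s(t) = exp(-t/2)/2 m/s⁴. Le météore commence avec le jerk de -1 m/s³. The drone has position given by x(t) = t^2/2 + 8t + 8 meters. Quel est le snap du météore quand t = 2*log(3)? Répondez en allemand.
Wir haben den Snap s(t) = exp(-t/2)/2. Durch Einsetzen von t = 2*log(3): s(2*log(3)) = 1/6.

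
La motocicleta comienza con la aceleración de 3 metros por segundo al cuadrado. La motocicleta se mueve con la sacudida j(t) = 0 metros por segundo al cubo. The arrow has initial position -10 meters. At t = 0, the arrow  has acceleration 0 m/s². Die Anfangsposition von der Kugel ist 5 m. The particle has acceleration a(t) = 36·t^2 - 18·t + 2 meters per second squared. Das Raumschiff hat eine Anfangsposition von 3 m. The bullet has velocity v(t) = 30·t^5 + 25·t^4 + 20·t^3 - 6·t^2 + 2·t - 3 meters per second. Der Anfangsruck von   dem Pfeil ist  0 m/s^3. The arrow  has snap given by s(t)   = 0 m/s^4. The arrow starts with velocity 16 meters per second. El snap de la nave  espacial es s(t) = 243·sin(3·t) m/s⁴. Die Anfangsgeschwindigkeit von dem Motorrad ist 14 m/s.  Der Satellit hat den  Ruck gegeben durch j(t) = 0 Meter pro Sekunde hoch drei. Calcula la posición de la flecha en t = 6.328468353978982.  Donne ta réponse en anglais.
We need to integrate our snap equation s(t) = 0 4 times. Finding the integral of s(t) and using j(0) = 0: j(t) = 0. Finding the antiderivative of j(t) and using a(0) = 0: a(t) = 0. Finding the antiderivative of a(t) and using v(0) = 16: v(t) = 16. Taking ∫v(t)dt and applying x(0) = -10, we find x(t) = 16·t - 10. Using x(t) = 16·t - 10 and substituting t = 6.328468353978982, we find x = 91.2554936636637.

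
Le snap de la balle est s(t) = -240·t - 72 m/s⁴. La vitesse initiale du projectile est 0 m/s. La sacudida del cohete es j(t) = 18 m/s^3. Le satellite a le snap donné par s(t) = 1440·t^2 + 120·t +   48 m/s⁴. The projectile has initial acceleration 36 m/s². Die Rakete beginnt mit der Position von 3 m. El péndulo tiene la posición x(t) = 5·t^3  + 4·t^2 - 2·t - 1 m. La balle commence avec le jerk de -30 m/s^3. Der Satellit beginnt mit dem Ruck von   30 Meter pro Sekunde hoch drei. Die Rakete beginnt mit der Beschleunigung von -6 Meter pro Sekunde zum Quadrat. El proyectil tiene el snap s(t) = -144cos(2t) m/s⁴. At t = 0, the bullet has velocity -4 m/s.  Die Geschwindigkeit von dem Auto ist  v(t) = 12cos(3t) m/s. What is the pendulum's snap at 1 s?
We must differentiate our position equation x(t) = 5·t^3 + 4·t^2 - 2·t - 1 4 times. Differentiating position, we get velocity: v(t) = 15·t^2 + 8·t - 2. The derivative of velocity gives acceleration: a(t) = 30·t + 8. Differentiating acceleration, we get jerk: j(t) = 30. Taking d/dt of j(t), we find s(t) = 0. We have snap s(t) = 0. Substituting t = 1: s(1) = 0.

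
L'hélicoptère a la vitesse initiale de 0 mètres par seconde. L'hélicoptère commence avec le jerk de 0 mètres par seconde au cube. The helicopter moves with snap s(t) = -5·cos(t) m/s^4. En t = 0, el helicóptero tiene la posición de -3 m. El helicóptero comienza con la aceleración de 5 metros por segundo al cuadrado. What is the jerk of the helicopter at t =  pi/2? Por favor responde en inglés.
To solve this, we need to take 1 antiderivative of our snap equation s(t) = -5·cos(t). Integrating snap and using the initial condition j(0) = 0, we get j(t) = -5·sin(t). Using j(t) = -5·sin(t) and substituting t = pi/2, we find j = -5.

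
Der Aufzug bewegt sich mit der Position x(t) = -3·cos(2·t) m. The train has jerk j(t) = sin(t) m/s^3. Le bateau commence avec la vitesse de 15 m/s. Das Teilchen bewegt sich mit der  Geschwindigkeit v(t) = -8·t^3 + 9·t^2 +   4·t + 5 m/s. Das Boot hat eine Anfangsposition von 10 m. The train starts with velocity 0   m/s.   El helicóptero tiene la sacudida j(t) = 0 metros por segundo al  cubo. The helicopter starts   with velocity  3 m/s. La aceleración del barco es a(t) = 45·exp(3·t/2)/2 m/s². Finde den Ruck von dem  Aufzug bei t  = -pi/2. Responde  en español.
Debemos derivar nuestra ecuación de la posición x(t) = -3·cos(2·t) 3 veces. Tomando d/dt de x(t), encontramos v(t) = 6·sin(2·t). La derivada de la velocidad da la aceleración: a(t) = 12·cos(2·t). Tomando d/dt de a(t), encontramos j(t) = -24·sin(2·t). De la ecuación de la sacudida j(t) = -24·sin(2·t), sustituimos t = -pi/2 para obtener j = 0.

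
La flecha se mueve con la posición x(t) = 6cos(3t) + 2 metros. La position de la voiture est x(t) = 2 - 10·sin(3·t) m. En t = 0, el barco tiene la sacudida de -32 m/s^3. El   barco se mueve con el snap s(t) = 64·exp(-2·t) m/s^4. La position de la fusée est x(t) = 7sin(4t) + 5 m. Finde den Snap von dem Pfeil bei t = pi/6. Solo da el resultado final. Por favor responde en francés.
La réponse est 0.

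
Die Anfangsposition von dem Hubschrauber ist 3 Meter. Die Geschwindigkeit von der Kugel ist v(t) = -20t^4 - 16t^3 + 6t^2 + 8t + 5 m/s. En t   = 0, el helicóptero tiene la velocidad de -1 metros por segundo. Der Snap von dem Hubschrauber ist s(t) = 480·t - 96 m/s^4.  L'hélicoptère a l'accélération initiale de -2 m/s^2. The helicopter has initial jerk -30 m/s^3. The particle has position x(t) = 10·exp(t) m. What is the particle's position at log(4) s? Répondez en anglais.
From the given position equation x(t) = 10·exp(t), we substitute t = log(4) to get x = 40.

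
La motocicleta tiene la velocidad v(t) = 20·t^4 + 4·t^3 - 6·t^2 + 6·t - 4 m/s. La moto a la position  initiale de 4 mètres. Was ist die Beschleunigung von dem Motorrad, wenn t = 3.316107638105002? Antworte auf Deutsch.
Ausgehend von der Geschwindigkeit v(t) = 20·t^4 + 4·t^3 - 6·t^2 + 6·t - 4, nehmen wir 1 Ableitung. Mit d/dt von v(t) finden wir a(t) = 80·t^3 + 12·t^2 - 12·t + 6. Aus der Gleichung für die Beschleunigung a(t) = 80·t^3 + 12·t^2 - 12·t + 6, setzen wir t = 3.316107638105002 ein und erhalten a = 3015.43029319804.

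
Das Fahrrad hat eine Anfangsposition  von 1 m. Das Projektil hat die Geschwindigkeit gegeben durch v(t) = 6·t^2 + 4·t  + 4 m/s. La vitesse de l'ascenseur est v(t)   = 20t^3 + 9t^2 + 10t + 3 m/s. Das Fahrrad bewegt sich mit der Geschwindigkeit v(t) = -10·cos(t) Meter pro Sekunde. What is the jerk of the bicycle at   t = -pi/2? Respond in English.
Starting from velocity v(t) = -10·cos(t), we take 2 derivatives. Differentiating velocity, we get acceleration: a(t) = 10·sin(t). The derivative of acceleration gives jerk: j(t) = 10·cos(t). We have jerk j(t) = 10·cos(t). Substituting t = -pi/2: j(-pi/2) = 0.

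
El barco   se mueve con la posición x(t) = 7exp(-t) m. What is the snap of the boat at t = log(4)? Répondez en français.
Pour résoudre ceci, nous devons prendre 4 dérivées de notre équation de la position x(t) = 7·exp(-t). En dérivant la position, nous obtenons la vitesse: v(t) = -7·exp(-t). En prenant d/dt de v(t), nous trouvons a(t) = 7·exp(-t). En dérivant l'accélération, nous obtenons le jerk: j(t) = -7·exp(-t). En prenant d/dt de j(t), nous trouvons s(t) = 7·exp(-t). De l'équation du snap s(t) = 7·exp(-t), nous substituons t = log(4) pour obtenir s = 7/4.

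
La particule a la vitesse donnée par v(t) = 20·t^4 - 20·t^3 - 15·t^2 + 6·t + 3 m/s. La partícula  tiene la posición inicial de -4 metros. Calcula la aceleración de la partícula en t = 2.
Debemos derivar nuestra ecuación de la velocidad v(t) = 20·t^4 - 20·t^3 - 15·t^2 + 6·t + 3 1 vez. Derivando la velocidad, obtenemos la aceleración: a(t) = 80·t^3 - 60·t^2 - 30·t + 6. De la ecuación de la aceleración a(t) = 80·t^3 - 60·t^2 - 30·t + 6, sustituimos t = 2 para obtener a = 346.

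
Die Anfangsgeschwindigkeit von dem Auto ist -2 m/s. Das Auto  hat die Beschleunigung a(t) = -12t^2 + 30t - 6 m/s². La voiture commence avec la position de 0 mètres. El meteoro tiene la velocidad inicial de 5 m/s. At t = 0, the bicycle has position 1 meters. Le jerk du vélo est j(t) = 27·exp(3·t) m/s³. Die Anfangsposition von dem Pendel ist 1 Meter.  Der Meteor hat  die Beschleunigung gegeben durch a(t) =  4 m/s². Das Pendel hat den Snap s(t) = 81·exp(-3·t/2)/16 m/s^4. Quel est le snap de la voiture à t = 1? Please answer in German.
Ausgehend von der Beschleunigung a(t) = -12·t^2 + 30·t - 6, nehmen wir 2 Ableitungen. Durch Ableiten von der Beschleunigung erhalten wir den Ruck: j(t) = 30 - 24·t. Mit d/dt von j(t) finden wir s(t) = -24. Aus der Gleichung für den Snap s(t) = -24, setzen wir t = 1 ein und erhalten s = -24.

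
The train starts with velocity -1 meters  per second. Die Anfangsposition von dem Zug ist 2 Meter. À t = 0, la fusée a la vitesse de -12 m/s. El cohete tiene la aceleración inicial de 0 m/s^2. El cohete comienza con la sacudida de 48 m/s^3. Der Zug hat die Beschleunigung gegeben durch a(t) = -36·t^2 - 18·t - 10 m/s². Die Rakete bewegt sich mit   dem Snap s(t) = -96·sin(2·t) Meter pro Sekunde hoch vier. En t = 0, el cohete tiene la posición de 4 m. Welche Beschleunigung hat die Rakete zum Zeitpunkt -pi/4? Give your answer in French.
Nous devons intégrer notre équation du snap s(t) = -96·sin(2·t) 2 fois. L'intégrale du snap, avec j(0) = 48, donne le jerk: j(t) = 48·cos(2·t). La primitive du jerk, avec a(0) = 0, donne l'accélération: a(t) = 24·sin(2·t). Nous avons l'accélération a(t) = 24·sin(2·t). En substituant t = -pi/4: a(-pi/4) = -24.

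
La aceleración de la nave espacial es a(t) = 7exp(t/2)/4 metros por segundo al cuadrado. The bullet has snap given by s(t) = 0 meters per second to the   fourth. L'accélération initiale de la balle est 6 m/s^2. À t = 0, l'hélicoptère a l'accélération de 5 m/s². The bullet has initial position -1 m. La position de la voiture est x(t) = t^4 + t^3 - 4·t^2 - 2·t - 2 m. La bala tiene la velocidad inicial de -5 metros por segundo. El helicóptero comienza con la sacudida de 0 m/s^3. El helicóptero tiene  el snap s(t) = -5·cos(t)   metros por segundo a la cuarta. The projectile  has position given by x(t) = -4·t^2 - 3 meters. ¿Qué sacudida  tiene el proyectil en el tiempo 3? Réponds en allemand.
Wir müssen unsere Gleichung für die Position x(t) = -4·t^2 - 3 3-mal ableiten. Die Ableitung von der Position ergibt die Geschwindigkeit: v(t) = -8·t. Durch Ableiten von der Geschwindigkeit erhalten wir die Beschleunigung: a(t) = -8. Die Ableitung von der Beschleunigung ergibt den Ruck: j(t) = 0. Aus der Gleichung für den Ruck j(t) = 0, setzen wir t = 3 ein und erhalten j = 0.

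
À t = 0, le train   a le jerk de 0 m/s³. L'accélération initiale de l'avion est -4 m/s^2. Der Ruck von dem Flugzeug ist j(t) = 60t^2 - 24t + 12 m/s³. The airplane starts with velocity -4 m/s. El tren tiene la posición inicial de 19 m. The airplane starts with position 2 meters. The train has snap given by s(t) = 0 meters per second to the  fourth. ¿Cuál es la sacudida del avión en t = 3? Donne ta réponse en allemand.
Wir haben den Ruck j(t) = 60·t^2 - 24·t + 12. Durch Einsetzen von t = 3: j(3) = 480.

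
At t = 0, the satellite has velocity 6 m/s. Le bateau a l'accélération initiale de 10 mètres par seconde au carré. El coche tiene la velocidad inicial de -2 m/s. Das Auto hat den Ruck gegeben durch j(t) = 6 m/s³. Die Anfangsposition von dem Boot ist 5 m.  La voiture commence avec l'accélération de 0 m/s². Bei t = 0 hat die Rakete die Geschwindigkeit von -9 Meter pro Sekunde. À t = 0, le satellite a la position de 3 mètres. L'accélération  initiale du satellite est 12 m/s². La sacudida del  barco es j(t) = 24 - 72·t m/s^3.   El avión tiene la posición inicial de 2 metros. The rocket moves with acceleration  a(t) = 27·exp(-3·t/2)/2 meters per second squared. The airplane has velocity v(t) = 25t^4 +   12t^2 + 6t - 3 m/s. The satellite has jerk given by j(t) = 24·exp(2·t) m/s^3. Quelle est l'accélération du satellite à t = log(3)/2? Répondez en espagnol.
Necesitamos integrar nuestra ecuación de la sacudida j(t) = 24·exp(2·t) 1 vez. Tomando ∫j(t)dt y aplicando a(0) = 12, encontramos a(t) = 12·exp(2·t). Usando a(t) = 12·exp(2·t) y sustituyendo t = log(3)/2, encontramos a = 36.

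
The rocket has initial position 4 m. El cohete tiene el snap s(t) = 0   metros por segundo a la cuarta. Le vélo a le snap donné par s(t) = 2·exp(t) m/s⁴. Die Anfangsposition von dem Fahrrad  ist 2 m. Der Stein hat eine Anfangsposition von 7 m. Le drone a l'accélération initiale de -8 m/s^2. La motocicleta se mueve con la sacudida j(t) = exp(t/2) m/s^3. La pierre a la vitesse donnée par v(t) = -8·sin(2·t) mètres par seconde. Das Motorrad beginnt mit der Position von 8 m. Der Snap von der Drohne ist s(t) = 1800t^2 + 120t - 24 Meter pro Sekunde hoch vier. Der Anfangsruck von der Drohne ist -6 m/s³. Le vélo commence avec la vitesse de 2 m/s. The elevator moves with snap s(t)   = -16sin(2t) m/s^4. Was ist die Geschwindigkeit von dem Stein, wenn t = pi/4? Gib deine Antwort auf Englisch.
Using v(t) = -8·sin(2·t) and substituting t = pi/4, we find v = -8.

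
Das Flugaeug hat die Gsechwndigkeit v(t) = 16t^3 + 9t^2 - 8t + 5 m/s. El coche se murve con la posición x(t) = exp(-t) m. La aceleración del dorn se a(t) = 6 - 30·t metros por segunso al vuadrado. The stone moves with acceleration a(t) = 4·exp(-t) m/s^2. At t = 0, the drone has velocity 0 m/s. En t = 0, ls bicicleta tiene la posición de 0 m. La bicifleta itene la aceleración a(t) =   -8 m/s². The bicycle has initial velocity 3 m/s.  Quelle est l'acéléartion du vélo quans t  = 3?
De l'équation de l'accélération a(t) = -8, nous substituons t = 3 pour obtenir a = -8.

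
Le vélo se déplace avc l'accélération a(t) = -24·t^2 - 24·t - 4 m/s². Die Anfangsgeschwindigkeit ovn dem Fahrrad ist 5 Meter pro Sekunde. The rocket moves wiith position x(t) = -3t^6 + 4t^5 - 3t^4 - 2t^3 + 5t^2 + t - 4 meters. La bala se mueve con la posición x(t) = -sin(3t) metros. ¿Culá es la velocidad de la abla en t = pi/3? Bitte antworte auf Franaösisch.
Nous devons dériver notre équation de la position x(t) = -sin(3·t) 1 fois. En dérivant la position, nous obtenons la vitesse: v(t) = -3·cos(3·t). Nous avons la vitesse v(t) = -3·cos(3·t). En substituant t = pi/3: v(pi/3) = 3.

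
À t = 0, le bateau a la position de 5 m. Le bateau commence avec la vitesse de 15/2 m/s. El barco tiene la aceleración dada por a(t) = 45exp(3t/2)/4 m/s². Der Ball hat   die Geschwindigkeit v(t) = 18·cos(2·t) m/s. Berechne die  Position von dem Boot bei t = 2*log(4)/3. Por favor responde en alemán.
Um dies zu lösen, müssen wir 2 Stammfunktionen unserer Gleichung für die Beschleunigung a(t) = 45·exp(3·t/2)/4 finden. Durch Integration von der Beschleunigung und Verwendung der Anfangsbedingung v(0) = 15/2, erhalten wir v(t) = 15·exp(3·t/2)/2. Mit ∫v(t)dt und Anwendung von x(0) = 5, finden wir x(t) = 5·exp(3·t/2). Mit x(t) = 5·exp(3·t/2) und Einsetzen von t = 2*log(4)/3, finden wir x = 20.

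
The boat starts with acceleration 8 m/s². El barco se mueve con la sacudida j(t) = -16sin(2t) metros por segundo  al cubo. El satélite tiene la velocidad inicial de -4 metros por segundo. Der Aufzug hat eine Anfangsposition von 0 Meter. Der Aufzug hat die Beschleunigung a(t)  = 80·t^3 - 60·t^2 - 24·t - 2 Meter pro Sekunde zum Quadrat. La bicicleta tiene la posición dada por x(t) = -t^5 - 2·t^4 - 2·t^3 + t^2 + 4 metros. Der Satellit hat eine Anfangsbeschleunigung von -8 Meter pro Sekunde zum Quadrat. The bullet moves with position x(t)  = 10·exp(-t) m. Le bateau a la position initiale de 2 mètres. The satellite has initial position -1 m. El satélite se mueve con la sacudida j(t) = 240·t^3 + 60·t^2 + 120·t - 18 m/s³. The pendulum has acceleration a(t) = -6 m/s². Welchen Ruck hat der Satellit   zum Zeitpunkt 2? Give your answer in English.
Using j(t) = 240·t^3 + 60·t^2 + 120·t - 18 and substituting t = 2, we find j = 2382.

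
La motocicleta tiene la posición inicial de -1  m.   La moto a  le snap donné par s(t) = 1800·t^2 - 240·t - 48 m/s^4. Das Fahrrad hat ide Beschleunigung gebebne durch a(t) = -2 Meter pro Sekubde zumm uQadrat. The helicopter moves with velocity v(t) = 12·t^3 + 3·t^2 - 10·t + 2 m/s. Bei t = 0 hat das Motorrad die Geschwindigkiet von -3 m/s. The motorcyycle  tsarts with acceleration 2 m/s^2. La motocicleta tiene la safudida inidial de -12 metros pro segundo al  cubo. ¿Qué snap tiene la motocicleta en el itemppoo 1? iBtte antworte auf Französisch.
En utilisant s(t) = 1800·t^2 - 240·t - 48 et en substituant t = 1, nous trouvons s = 1512.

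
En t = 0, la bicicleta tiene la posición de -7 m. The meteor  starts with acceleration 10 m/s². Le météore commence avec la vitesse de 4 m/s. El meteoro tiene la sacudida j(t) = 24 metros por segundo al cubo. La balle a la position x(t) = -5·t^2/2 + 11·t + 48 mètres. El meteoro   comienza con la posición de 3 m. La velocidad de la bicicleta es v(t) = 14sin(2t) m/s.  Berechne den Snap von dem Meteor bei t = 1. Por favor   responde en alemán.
Um dies zu lösen, müssen wir 1 Ableitung unserer Gleichung für den Ruck j(t) = 24 nehmen. Durch Ableiten von dem Ruck erhalten wir den Snap: s(t) = 0. Aus der Gleichung für den Snap s(t) = 0, setzen wir t = 1 ein und erhalten s = 0.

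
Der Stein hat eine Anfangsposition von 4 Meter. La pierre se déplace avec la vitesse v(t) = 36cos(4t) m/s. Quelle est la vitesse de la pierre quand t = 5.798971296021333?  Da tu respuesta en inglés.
We have velocity v(t) = 36·cos(4·t). Substituting t = 5.798971296021333: v(5.798971296021333) = -12.8858040531721.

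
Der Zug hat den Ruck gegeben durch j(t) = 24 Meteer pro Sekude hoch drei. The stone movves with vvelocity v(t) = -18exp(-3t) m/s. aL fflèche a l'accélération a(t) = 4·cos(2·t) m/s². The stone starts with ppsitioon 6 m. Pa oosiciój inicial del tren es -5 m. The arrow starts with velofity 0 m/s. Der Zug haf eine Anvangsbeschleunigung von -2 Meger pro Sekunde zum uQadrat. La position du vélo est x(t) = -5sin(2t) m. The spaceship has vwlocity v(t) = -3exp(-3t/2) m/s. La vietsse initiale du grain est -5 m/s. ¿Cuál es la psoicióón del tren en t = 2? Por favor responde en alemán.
Ausgehend von dem Ruck j(t) = 24, nehmen wir 3 Integrale. Die Stammfunktion von dem Ruck ist die Beschleunigung. Mit a(0) = -2 erhalten wir a(t) = 24·t - 2. Das Integral von der Beschleunigung ist die Geschwindigkeit. Mit v(0) = -5 erhalten wir v(t) = 12·t^2 - 2·t - 5. Durch Integration von der Geschwindigkeit und Verwendung der Anfangsbedingung x(0) = -5, erhalten wir x(t) = 4·t^3 - t^2 - 5·t - 5. Mit x(t) = 4·t^3 - t^2 - 5·t - 5 und Einsetzen von t = 2, finden wir x = 13.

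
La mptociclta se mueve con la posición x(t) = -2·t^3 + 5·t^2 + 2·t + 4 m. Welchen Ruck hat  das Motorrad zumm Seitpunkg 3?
Ausgehend von der Position x(t) = -2·t^3 + 5·t^2 + 2·t + 4, nehmen wir 3 Ableitungen. Mit d/dt von x(t) finden wir v(t) = -6·t^2 + 10·t + 2. Die Ableitung von der Geschwindigkeit ergibt die Beschleunigung: a(t) = 10 - 12·t. Die Ableitung von der Beschleunigung ergibt den Ruck: j(t) = -12. Aus der Gleichung für den Ruck j(t) = -12, setzen wir t = 3 ein und erhalten j = -12.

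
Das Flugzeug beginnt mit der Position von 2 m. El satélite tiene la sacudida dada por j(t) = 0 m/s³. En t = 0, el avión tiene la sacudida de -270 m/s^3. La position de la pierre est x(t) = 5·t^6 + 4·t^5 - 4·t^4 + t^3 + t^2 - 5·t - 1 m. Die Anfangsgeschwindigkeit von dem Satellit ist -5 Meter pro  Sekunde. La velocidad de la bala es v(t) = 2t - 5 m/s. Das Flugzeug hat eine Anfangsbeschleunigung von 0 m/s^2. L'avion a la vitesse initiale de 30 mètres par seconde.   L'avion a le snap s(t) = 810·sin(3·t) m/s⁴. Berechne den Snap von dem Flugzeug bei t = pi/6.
Aus der Gleichung für den Snap s(t) = 810·sin(3·t), setzen wir t = pi/6 ein und erhalten s = 810.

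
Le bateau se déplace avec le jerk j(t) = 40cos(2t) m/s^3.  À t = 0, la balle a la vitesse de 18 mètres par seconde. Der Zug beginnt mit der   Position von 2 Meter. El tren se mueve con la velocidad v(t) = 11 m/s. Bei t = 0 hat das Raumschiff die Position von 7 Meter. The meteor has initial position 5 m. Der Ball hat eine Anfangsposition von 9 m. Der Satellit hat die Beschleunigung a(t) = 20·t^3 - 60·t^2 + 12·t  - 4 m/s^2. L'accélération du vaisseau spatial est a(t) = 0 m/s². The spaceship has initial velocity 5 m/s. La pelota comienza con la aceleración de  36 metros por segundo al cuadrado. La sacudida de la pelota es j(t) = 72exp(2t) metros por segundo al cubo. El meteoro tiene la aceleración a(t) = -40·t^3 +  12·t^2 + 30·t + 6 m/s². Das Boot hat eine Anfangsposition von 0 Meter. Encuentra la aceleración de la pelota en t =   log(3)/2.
Para resolver esto, necesitamos tomar 1 integral de nuestra ecuación de la sacudida j(t) = 72·exp(2·t). La antiderivada de la sacudida es la aceleración. Usando a(0) = 36, obtenemos a(t) = 36·exp(2·t). Usando a(t) = 36·exp(2·t) y sustituyendo t = log(3)/2, encontramos a = 108.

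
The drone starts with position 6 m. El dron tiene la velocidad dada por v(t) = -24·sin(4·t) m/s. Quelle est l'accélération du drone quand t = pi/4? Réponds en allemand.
Wir müssen unsere Gleichung für die Geschwindigkeit v(t) = -24·sin(4·t) 1-mal ableiten. Durch Ableiten von der Geschwindigkeit erhalten wir die Beschleunigung: a(t) = -96·cos(4·t). Aus der Gleichung für die Beschleunigung a(t) = -96·cos(4·t), setzen wir t = pi/4 ein und erhalten a = 96.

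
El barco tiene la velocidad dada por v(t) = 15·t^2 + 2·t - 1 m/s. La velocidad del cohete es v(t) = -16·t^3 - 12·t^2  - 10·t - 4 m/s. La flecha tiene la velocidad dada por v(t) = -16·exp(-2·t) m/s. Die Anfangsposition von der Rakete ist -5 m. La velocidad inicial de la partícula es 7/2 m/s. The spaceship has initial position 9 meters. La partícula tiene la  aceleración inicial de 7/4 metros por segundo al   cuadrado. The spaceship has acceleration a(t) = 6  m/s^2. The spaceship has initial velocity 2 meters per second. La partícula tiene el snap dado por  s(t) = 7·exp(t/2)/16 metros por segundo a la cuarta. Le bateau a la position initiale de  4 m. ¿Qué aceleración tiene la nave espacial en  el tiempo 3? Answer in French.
De l'équation de l'accélération a(t) = 6, nous substituons t = 3 pour obtenir a = 6.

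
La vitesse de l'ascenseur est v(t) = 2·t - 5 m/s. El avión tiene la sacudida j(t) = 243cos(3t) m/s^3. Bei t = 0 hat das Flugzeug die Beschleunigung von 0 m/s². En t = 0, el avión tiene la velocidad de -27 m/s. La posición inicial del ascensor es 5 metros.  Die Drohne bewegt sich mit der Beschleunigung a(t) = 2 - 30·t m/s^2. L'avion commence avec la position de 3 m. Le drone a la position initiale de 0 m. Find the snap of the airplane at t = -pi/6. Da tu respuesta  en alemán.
Um dies zu lösen, müssen wir 1 Ableitung unserer Gleichung für den Ruck j(t) = 243·cos(3·t) nehmen. Mit d/dt von j(t) finden wir s(t) = -729·sin(3·t). Aus der Gleichung für den Snap s(t) = -729·sin(3·t), setzen wir t = -pi/6 ein und erhalten s = 729.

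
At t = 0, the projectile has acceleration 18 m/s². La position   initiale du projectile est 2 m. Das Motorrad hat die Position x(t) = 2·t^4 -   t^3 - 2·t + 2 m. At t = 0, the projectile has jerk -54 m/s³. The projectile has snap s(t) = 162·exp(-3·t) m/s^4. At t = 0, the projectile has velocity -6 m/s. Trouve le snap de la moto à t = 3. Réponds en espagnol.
Debemos derivar nuestra ecuación de la posición x(t) = 2·t^4 - t^3 - 2·t + 2 4 veces. Derivando la posición, obtenemos la velocidad: v(t) = 8·t^3 - 3·t^2 - 2. Derivando la velocidad, obtenemos la aceleración: a(t) = 24·t^2 - 6·t. Tomando d/dt de a(t), encontramos j(t) = 48·t - 6. La derivada de la sacudida da el snap: s(t) = 48. De la ecuación del snap s(t) = 48, sustituimos t = 3 para obtener s = 48.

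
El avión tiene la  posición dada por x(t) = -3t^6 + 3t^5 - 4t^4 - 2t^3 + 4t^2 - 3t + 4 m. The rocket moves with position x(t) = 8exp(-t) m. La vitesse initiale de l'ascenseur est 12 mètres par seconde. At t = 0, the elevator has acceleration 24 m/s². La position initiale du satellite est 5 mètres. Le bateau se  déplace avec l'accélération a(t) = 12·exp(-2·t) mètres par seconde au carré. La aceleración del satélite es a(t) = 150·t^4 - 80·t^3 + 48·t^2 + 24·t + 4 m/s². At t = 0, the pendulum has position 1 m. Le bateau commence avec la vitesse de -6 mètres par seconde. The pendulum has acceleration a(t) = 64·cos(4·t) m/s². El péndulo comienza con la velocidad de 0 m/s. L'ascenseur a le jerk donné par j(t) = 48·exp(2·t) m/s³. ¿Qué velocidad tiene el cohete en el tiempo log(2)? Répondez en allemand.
Um dies zu lösen, müssen wir 1 Ableitung unserer Gleichung für die Position x(t) = 8·exp(-t) nehmen. Die Ableitung von der Position ergibt die Geschwindigkeit: v(t) = -8·exp(-t). Wir haben die Geschwindigkeit v(t) = -8·exp(-t). Durch Einsetzen von t = log(2): v(log(2)) = -4.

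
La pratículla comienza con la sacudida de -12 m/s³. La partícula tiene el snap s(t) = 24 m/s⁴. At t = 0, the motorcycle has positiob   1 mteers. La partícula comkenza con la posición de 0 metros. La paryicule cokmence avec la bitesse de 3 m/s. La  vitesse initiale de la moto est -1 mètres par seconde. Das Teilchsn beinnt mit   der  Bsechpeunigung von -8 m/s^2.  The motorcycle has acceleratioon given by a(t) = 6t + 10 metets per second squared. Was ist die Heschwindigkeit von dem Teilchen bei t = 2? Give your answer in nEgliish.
Starting from snap s(t) = 24, we take 3 antiderivatives. The integral of snap is jerk. Using j(0) = -12, we get j(t) = 24·t - 12. Integrating jerk and using the initial condition a(0) = -8, we get a(t) = 12·t^2 - 12·t - 8. Taking ∫a(t)dt and applying v(0) = 3, we find v(t) = 4·t^3 - 6·t^2 - 8·t + 3. We have velocity v(t) = 4·t^3 - 6·t^2 - 8·t + 3. Substituting t = 2: v(2) = -5.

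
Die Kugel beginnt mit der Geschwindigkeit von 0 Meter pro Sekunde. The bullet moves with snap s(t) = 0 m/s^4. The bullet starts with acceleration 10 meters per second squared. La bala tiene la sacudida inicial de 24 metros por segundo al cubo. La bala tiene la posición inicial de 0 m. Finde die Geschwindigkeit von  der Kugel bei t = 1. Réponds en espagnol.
Partiendo del snap s(t) = 0, tomamos 3 antiderivadas. La antiderivada del snap es la sacudida. Usando j(0) = 24, obtenemos j(t) = 24. Tomando ∫j(t)dt y aplicando a(0) = 10, encontramos a(t) = 24·t + 10. Tomando ∫a(t)dt y aplicando v(0) = 0, encontramos v(t) = 2·t·(6·t + 5). De la ecuación de la velocidad v(t) = 2·t·(6·t + 5), sustituimos t = 1 para obtener v = 22.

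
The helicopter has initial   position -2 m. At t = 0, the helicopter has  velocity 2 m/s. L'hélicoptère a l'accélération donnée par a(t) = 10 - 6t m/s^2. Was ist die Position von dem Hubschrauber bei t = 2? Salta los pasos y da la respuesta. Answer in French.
x(2) = 14.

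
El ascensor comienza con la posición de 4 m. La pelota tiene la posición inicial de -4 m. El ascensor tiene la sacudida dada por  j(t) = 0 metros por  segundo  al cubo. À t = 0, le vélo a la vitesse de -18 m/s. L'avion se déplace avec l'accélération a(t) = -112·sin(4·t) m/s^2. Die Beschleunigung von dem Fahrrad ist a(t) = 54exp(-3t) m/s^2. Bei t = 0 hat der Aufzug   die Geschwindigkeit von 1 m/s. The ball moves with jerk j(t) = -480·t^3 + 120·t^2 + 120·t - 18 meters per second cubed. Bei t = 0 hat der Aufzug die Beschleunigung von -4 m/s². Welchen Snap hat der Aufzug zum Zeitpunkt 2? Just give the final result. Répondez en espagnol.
En t = 2, s = 0.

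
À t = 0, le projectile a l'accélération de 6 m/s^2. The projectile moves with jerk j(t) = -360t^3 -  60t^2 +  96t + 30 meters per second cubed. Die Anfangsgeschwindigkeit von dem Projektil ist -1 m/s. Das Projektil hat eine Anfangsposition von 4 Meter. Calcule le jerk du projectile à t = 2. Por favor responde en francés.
En utilisant j(t) = -360·t^3 - 60·t^2 + 96·t + 30 et en substituant t = 2, nous trouvons j = -2898.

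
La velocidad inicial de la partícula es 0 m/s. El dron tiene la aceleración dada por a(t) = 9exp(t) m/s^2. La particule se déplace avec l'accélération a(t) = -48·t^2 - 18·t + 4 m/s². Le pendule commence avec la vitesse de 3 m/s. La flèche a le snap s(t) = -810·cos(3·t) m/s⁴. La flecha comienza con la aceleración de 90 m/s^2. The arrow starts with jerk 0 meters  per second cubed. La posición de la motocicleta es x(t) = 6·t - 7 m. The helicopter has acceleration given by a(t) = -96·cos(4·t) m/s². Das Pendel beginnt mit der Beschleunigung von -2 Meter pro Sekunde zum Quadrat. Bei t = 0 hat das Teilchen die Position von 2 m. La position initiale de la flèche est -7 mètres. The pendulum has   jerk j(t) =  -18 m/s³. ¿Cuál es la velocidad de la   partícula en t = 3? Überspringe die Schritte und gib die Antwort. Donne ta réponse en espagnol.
La velocidad en t = 3 es v = -501.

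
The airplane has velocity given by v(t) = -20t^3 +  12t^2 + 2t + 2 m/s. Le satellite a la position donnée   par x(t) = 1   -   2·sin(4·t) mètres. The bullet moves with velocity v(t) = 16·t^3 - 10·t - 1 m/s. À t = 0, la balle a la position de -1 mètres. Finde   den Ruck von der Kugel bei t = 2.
Ausgehend von der Geschwindigkeit v(t) = 16·t^3 - 10·t - 1, nehmen wir 2 Ableitungen. Die Ableitung von der Geschwindigkeit ergibt die Beschleunigung: a(t) = 48·t^2 - 10. Mit d/dt von a(t) finden wir j(t) = 96·t. Aus der Gleichung für den Ruck j(t) = 96·t, setzen wir t = 2 ein und erhalten j = 192.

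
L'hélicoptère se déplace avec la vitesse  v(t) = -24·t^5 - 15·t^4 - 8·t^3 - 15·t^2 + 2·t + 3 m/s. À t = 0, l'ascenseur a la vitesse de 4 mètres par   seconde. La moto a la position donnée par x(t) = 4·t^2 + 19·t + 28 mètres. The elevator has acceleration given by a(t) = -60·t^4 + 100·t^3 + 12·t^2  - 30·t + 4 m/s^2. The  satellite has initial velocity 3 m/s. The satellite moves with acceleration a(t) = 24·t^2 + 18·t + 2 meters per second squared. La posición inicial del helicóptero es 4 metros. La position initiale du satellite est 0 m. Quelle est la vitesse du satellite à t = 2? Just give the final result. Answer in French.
À t = 2, v = 107.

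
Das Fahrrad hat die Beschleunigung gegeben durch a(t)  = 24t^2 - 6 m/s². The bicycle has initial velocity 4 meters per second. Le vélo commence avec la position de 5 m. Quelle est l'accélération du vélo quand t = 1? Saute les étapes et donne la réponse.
L'accélération à t = 1 est a = 18.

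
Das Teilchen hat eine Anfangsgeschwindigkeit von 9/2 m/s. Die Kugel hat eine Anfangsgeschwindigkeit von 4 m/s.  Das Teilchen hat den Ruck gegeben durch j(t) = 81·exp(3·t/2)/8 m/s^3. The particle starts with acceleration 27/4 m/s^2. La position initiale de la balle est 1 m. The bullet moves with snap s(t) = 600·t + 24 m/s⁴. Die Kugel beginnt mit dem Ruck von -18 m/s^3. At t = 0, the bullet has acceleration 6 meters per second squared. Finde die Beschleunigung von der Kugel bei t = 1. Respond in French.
En partant du snap s(t) = 600·t + 24, nous prenons 2 intégrales. La primitive du snap, avec j(0) = -18, donne le jerk: j(t) = 300·t^2 + 24·t - 18. En prenant ∫j(t)dt et en appliquant a(0) = 6, nous trouvons a(t) = 100·t^3 + 12·t^2 - 18·t + 6. De l'équation de l'accélération a(t) = 100·t^3 + 12·t^2 - 18·t + 6, nous substituons t = 1 pour obtenir a = 100.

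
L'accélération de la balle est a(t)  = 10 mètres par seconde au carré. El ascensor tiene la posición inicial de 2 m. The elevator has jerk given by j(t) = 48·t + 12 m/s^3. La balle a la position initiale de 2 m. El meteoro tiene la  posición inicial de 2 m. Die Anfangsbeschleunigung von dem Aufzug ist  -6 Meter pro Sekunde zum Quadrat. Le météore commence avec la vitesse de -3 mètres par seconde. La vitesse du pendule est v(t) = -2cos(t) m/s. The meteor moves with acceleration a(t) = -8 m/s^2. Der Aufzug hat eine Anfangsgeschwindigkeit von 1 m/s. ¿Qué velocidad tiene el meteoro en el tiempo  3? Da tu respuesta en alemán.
Wir müssen die Stammfunktion unserer Gleichung für die Beschleunigung a(t) = -8 1-mal finden. Mit ∫a(t)dt und Anwendung von v(0) = -3, finden wir v(t) = -8·t - 3. Wir haben die Geschwindigkeit v(t) = -8·t - 3. Durch Einsetzen von t = 3: v(3) = -27.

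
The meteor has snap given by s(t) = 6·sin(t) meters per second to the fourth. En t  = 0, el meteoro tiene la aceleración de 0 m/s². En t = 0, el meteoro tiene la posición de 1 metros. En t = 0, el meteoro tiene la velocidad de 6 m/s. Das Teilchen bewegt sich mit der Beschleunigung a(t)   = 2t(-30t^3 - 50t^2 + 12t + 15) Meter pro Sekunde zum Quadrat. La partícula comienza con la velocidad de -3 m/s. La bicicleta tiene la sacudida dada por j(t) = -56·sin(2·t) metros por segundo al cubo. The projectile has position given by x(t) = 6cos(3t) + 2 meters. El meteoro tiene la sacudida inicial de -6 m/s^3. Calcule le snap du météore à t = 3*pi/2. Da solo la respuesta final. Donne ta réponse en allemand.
Der Snap bei t = 3*pi/2 ist s = -6.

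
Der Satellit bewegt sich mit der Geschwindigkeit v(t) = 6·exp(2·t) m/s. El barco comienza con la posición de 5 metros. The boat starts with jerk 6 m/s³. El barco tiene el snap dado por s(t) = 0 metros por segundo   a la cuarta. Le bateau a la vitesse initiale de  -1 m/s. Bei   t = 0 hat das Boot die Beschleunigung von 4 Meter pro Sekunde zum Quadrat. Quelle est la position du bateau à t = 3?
En partant du snap s(t) = 0, nous prenons 4 primitives. La primitive du snap, avec j(0) = 6, donne le jerk: j(t) = 6. L'intégrale du jerk, avec a(0) = 4, donne l'accélération: a(t) = 6·t + 4. En prenant ∫a(t)dt et en appliquant v(0) = -1, nous trouvons v(t) = 3·t^2 + 4·t - 1. La primitive de la vitesse est la position. En utilisant x(0) = 5, nous obtenons x(t) = t^3 + 2·t^2 - t + 5. Nous avons la position x(t) = t^3 + 2·t^2 - t + 5. En substituant t = 3: x(3) = 47.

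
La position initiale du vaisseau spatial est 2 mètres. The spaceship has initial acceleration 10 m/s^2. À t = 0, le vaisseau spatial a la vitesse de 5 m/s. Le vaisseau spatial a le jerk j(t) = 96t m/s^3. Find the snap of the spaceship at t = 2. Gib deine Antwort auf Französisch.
Pour résoudre ceci, nous devons prendre 1 dérivée de notre équation du jerk j(t) = 96·t. La dérivée du jerk donne le snap: s(t) = 96. De l'équation du snap s(t) = 96, nous substituons t = 2 pour obtenir s = 96.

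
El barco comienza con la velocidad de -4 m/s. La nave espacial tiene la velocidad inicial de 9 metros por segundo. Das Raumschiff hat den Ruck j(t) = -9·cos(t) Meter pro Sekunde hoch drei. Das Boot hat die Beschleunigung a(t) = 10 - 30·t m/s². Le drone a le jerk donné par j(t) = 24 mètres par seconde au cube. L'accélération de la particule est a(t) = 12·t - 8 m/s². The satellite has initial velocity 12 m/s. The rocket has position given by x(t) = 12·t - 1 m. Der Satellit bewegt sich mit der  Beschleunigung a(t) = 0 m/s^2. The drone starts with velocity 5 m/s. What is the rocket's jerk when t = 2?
Starting from position x(t) = 12·t - 1, we take 3 derivatives. Differentiating position, we get velocity: v(t) = 12. Taking d/dt of v(t), we find a(t) = 0. Differentiating acceleration, we get jerk: j(t) = 0. From the given jerk equation j(t) = 0, we substitute t = 2 to get j = 0.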